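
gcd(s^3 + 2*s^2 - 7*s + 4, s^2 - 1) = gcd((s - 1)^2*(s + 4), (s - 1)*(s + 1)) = s - 1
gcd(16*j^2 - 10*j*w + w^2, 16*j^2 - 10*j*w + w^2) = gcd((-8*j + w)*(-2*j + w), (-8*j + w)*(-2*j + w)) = 16*j^2 - 10*j*w + w^2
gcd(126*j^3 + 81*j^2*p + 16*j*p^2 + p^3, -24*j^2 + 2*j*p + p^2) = 6*j + p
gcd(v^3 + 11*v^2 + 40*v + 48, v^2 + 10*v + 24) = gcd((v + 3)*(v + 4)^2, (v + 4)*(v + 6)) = v + 4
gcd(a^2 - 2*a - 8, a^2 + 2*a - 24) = a - 4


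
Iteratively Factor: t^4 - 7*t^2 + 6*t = (t - 1)*(t^3 + t^2 - 6*t) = t*(t - 1)*(t^2 + t - 6) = t*(t - 1)*(t + 3)*(t - 2)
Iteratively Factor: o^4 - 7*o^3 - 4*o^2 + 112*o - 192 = (o - 4)*(o^3 - 3*o^2 - 16*o + 48) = (o - 4)*(o + 4)*(o^2 - 7*o + 12) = (o - 4)*(o - 3)*(o + 4)*(o - 4)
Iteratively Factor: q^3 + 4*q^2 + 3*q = (q + 1)*(q^2 + 3*q) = (q + 1)*(q + 3)*(q)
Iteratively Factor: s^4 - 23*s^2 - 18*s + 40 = (s + 4)*(s^3 - 4*s^2 - 7*s + 10) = (s + 2)*(s + 4)*(s^2 - 6*s + 5) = (s - 1)*(s + 2)*(s + 4)*(s - 5)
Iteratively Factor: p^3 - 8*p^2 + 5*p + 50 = (p - 5)*(p^2 - 3*p - 10) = (p - 5)^2*(p + 2)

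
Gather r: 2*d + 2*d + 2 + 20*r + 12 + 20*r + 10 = 4*d + 40*r + 24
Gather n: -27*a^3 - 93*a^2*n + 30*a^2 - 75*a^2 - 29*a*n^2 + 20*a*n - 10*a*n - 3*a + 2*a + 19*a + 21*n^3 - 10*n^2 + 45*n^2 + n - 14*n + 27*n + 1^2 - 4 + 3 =-27*a^3 - 45*a^2 + 18*a + 21*n^3 + n^2*(35 - 29*a) + n*(-93*a^2 + 10*a + 14)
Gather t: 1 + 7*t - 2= 7*t - 1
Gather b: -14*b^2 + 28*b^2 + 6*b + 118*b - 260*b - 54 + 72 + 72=14*b^2 - 136*b + 90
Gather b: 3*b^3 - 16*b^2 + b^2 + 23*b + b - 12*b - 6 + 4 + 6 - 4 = 3*b^3 - 15*b^2 + 12*b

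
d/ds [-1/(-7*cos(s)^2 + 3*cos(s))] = (14*cos(s) - 3)*sin(s)/((7*cos(s) - 3)^2*cos(s)^2)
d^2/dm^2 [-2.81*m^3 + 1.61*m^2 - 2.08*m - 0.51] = 3.22 - 16.86*m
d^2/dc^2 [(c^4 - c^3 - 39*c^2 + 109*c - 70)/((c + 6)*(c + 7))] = 2*(c^3 + 18*c^2 + 108*c - 400)/(c^3 + 18*c^2 + 108*c + 216)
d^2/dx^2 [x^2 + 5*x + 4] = 2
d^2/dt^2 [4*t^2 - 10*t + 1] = 8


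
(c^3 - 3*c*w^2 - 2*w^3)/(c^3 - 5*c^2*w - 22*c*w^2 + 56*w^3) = (-c^2 - 2*c*w - w^2)/(-c^2 + 3*c*w + 28*w^2)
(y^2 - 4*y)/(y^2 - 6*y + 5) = y*(y - 4)/(y^2 - 6*y + 5)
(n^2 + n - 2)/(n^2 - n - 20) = (-n^2 - n + 2)/(-n^2 + n + 20)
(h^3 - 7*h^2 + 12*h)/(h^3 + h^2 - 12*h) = (h - 4)/(h + 4)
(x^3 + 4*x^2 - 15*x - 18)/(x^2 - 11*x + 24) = (x^2 + 7*x + 6)/(x - 8)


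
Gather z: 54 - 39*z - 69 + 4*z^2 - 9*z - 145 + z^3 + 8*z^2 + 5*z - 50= z^3 + 12*z^2 - 43*z - 210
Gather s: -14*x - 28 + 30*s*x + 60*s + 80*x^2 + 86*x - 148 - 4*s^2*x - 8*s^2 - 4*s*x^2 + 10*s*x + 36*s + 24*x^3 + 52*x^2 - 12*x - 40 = s^2*(-4*x - 8) + s*(-4*x^2 + 40*x + 96) + 24*x^3 + 132*x^2 + 60*x - 216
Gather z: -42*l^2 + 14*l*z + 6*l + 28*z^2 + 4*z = -42*l^2 + 6*l + 28*z^2 + z*(14*l + 4)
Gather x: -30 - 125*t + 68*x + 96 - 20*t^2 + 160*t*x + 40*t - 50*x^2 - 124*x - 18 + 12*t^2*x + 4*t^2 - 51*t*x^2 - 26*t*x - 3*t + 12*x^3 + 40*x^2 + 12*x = -16*t^2 - 88*t + 12*x^3 + x^2*(-51*t - 10) + x*(12*t^2 + 134*t - 44) + 48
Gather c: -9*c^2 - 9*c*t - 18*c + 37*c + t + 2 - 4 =-9*c^2 + c*(19 - 9*t) + t - 2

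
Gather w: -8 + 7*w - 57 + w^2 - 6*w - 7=w^2 + w - 72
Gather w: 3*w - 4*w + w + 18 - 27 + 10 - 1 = 0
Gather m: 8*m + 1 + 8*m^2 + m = 8*m^2 + 9*m + 1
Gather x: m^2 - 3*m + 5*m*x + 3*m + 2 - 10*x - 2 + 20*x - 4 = m^2 + x*(5*m + 10) - 4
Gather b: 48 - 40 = 8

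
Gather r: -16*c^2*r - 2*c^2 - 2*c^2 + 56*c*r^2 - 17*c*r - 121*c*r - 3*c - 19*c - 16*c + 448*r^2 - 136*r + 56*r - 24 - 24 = -4*c^2 - 38*c + r^2*(56*c + 448) + r*(-16*c^2 - 138*c - 80) - 48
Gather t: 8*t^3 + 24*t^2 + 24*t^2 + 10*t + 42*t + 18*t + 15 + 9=8*t^3 + 48*t^2 + 70*t + 24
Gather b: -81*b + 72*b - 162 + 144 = -9*b - 18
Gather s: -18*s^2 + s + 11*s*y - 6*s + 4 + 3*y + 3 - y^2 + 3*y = -18*s^2 + s*(11*y - 5) - y^2 + 6*y + 7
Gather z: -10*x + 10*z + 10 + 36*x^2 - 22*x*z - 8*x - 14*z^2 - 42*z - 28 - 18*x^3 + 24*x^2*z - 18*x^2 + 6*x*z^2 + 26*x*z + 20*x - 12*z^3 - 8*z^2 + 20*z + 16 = -18*x^3 + 18*x^2 + 2*x - 12*z^3 + z^2*(6*x - 22) + z*(24*x^2 + 4*x - 12) - 2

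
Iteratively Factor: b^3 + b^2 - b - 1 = (b - 1)*(b^2 + 2*b + 1) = (b - 1)*(b + 1)*(b + 1)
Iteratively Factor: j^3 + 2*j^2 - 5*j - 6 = (j - 2)*(j^2 + 4*j + 3) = (j - 2)*(j + 1)*(j + 3)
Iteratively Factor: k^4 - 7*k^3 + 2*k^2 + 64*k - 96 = (k - 4)*(k^3 - 3*k^2 - 10*k + 24) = (k - 4)*(k + 3)*(k^2 - 6*k + 8) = (k - 4)*(k - 2)*(k + 3)*(k - 4)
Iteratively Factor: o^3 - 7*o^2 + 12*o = (o - 4)*(o^2 - 3*o) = o*(o - 4)*(o - 3)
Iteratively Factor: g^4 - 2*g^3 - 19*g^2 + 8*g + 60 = (g + 2)*(g^3 - 4*g^2 - 11*g + 30) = (g - 5)*(g + 2)*(g^2 + g - 6) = (g - 5)*(g + 2)*(g + 3)*(g - 2)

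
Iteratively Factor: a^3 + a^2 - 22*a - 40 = (a - 5)*(a^2 + 6*a + 8) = (a - 5)*(a + 4)*(a + 2)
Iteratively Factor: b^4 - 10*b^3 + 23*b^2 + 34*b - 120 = (b + 2)*(b^3 - 12*b^2 + 47*b - 60) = (b - 5)*(b + 2)*(b^2 - 7*b + 12) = (b - 5)*(b - 3)*(b + 2)*(b - 4)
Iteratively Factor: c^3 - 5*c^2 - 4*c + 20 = (c - 5)*(c^2 - 4) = (c - 5)*(c + 2)*(c - 2)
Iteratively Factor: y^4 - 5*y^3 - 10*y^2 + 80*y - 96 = (y + 4)*(y^3 - 9*y^2 + 26*y - 24) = (y - 4)*(y + 4)*(y^2 - 5*y + 6) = (y - 4)*(y - 2)*(y + 4)*(y - 3)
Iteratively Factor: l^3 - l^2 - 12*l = (l + 3)*(l^2 - 4*l) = l*(l + 3)*(l - 4)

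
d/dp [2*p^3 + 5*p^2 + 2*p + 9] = 6*p^2 + 10*p + 2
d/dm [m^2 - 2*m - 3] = 2*m - 2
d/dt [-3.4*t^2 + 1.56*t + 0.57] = 1.56 - 6.8*t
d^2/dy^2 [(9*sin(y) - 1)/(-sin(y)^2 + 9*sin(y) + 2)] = (-9*sin(y)^5 - 77*sin(y)^4 - 117*sin(y)^3 + 245*sin(y)^2 + 108*sin(y) - 490)/(9*sin(y) + cos(y)^2 + 1)^3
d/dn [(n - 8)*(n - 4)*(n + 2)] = 3*n^2 - 20*n + 8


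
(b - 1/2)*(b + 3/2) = b^2 + b - 3/4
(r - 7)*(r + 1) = r^2 - 6*r - 7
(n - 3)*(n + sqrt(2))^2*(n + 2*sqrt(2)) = n^4 - 3*n^3 + 4*sqrt(2)*n^3 - 12*sqrt(2)*n^2 + 10*n^2 - 30*n + 4*sqrt(2)*n - 12*sqrt(2)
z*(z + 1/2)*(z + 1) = z^3 + 3*z^2/2 + z/2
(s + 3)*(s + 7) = s^2 + 10*s + 21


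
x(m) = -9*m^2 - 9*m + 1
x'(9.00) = -171.00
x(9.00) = -809.00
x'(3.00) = -63.00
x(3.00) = -107.00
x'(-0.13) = -6.66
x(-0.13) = 2.02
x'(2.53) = -54.54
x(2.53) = -79.38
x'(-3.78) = 59.04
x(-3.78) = -93.58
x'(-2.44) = 34.92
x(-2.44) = -30.62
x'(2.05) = -45.90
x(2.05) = -55.27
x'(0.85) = -24.30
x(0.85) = -13.15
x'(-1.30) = 14.40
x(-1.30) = -2.51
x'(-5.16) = 83.88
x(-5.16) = -192.19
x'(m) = -18*m - 9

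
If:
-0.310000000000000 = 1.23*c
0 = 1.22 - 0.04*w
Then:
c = -0.25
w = 30.50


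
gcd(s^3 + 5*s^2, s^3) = s^2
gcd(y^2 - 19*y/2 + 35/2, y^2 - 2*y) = 1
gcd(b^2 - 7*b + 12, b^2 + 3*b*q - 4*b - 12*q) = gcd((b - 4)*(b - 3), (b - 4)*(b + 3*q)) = b - 4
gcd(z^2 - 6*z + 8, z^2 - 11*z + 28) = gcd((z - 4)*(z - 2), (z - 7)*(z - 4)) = z - 4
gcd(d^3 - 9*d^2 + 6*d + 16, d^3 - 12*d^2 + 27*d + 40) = d^2 - 7*d - 8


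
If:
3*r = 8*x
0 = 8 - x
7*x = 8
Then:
No Solution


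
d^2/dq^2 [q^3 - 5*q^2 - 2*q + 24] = 6*q - 10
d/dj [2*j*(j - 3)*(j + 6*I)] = 6*j^2 + j*(-12 + 24*I) - 36*I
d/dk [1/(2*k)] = -1/(2*k^2)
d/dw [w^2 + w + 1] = 2*w + 1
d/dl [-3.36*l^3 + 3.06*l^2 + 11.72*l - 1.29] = -10.08*l^2 + 6.12*l + 11.72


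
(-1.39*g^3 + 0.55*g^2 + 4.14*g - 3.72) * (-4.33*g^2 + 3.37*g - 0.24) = 6.0187*g^5 - 7.0658*g^4 - 15.7391*g^3 + 29.9274*g^2 - 13.53*g + 0.8928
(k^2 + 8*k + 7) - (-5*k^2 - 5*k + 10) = 6*k^2 + 13*k - 3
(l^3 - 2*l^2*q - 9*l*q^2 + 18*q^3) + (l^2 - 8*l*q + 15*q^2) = l^3 - 2*l^2*q + l^2 - 9*l*q^2 - 8*l*q + 18*q^3 + 15*q^2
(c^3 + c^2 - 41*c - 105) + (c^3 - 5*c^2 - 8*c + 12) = 2*c^3 - 4*c^2 - 49*c - 93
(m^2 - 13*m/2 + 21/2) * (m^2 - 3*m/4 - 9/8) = m^4 - 29*m^3/4 + 57*m^2/4 - 9*m/16 - 189/16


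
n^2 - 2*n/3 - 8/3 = (n - 2)*(n + 4/3)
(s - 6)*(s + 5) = s^2 - s - 30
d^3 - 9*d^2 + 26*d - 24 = (d - 4)*(d - 3)*(d - 2)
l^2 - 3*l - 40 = (l - 8)*(l + 5)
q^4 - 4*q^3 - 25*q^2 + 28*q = q*(q - 7)*(q - 1)*(q + 4)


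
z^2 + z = z*(z + 1)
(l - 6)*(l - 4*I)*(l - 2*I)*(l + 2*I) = l^4 - 6*l^3 - 4*I*l^3 + 4*l^2 + 24*I*l^2 - 24*l - 16*I*l + 96*I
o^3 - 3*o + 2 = (o - 1)^2*(o + 2)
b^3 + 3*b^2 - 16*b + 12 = (b - 2)*(b - 1)*(b + 6)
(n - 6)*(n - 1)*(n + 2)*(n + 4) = n^4 - n^3 - 28*n^2 - 20*n + 48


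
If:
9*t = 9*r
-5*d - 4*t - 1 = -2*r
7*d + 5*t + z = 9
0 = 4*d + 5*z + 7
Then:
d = -43/21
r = 97/21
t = 97/21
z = 5/21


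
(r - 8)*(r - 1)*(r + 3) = r^3 - 6*r^2 - 19*r + 24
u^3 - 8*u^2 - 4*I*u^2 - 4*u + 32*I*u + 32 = (u - 8)*(u - 2*I)^2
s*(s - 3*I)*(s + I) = s^3 - 2*I*s^2 + 3*s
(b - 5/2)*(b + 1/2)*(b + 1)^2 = b^4 - 17*b^2/4 - 9*b/2 - 5/4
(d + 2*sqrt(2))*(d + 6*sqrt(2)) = d^2 + 8*sqrt(2)*d + 24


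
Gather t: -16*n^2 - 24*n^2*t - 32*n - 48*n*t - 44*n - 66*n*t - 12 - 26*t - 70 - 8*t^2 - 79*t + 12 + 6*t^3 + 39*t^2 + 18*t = -16*n^2 - 76*n + 6*t^3 + 31*t^2 + t*(-24*n^2 - 114*n - 87) - 70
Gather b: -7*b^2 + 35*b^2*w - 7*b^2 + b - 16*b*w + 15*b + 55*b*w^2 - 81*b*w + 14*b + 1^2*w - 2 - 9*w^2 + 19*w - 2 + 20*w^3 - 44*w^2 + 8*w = b^2*(35*w - 14) + b*(55*w^2 - 97*w + 30) + 20*w^3 - 53*w^2 + 28*w - 4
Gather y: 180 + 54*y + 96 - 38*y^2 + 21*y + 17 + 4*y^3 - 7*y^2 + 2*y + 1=4*y^3 - 45*y^2 + 77*y + 294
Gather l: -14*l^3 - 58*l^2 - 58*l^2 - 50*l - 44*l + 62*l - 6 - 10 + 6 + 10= -14*l^3 - 116*l^2 - 32*l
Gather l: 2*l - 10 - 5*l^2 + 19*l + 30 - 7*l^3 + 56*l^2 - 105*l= -7*l^3 + 51*l^2 - 84*l + 20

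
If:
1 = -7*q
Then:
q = -1/7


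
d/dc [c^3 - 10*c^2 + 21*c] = 3*c^2 - 20*c + 21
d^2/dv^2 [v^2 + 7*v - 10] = 2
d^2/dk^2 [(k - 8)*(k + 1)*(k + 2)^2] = 12*k^2 - 18*k - 64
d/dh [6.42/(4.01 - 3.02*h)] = 19.3884/(3.02*h - 4.01)^2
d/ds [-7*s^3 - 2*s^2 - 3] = s*(-21*s - 4)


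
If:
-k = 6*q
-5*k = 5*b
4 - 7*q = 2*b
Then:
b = 24/19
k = -24/19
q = 4/19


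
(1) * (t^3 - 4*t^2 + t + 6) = t^3 - 4*t^2 + t + 6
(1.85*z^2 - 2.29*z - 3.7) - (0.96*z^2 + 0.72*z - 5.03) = 0.89*z^2 - 3.01*z + 1.33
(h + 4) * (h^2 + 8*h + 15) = h^3 + 12*h^2 + 47*h + 60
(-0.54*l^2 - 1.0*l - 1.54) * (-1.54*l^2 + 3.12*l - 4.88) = 0.8316*l^4 - 0.1448*l^3 + 1.8868*l^2 + 0.0751999999999997*l + 7.5152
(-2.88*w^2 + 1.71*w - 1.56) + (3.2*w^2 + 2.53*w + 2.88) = 0.32*w^2 + 4.24*w + 1.32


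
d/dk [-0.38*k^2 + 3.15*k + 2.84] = 3.15 - 0.76*k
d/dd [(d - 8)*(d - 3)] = 2*d - 11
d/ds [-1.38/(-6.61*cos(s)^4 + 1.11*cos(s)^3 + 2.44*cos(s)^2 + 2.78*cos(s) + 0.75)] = (36.4872*cos(s)^3 - 4.5954*cos(s)^2 - 6.7344*cos(s) - 3.8364)*sin(s)/(-6.61*cos(s)^4 + 1.11*cos(s)^3 + 2.44*cos(s)^2 + 2.78*cos(s) + 0.75)^2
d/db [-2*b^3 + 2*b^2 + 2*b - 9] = -6*b^2 + 4*b + 2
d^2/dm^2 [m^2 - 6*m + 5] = 2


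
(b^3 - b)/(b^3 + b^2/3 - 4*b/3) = 3*(b + 1)/(3*b + 4)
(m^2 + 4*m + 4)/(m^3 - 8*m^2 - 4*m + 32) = (m + 2)/(m^2 - 10*m + 16)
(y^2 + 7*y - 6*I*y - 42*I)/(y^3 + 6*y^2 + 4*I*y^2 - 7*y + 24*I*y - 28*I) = (y - 6*I)/(y^2 + y*(-1 + 4*I) - 4*I)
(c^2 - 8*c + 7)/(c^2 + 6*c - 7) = (c - 7)/(c + 7)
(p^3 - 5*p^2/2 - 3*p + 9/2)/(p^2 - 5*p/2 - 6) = (p^2 - 4*p + 3)/(p - 4)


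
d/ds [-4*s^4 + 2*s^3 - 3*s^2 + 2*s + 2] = -16*s^3 + 6*s^2 - 6*s + 2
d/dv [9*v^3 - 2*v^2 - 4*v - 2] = 27*v^2 - 4*v - 4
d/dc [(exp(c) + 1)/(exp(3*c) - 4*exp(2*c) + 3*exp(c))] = (-2*exp(3*c) + exp(2*c) + 8*exp(c) - 3)*exp(-c)/(exp(4*c) - 8*exp(3*c) + 22*exp(2*c) - 24*exp(c) + 9)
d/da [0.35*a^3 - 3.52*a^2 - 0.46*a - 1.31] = 1.05*a^2 - 7.04*a - 0.46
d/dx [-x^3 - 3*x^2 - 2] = 3*x*(-x - 2)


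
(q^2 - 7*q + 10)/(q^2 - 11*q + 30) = (q - 2)/(q - 6)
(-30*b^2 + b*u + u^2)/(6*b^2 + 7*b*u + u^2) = (-5*b + u)/(b + u)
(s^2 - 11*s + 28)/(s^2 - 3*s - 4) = (s - 7)/(s + 1)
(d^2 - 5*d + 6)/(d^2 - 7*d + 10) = (d - 3)/(d - 5)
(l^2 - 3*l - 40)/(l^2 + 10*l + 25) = (l - 8)/(l + 5)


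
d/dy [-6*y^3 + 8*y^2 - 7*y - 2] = -18*y^2 + 16*y - 7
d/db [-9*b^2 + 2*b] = 2 - 18*b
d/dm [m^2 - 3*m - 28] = 2*m - 3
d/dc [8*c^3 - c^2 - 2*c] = 24*c^2 - 2*c - 2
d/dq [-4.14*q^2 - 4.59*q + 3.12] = -8.28*q - 4.59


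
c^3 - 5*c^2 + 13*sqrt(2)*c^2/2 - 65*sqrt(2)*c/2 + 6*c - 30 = (c - 5)*(c + sqrt(2)/2)*(c + 6*sqrt(2))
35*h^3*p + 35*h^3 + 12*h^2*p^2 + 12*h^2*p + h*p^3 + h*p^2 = (5*h + p)*(7*h + p)*(h*p + h)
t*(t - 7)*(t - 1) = t^3 - 8*t^2 + 7*t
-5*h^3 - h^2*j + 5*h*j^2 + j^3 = (-h + j)*(h + j)*(5*h + j)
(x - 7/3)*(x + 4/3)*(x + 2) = x^3 + x^2 - 46*x/9 - 56/9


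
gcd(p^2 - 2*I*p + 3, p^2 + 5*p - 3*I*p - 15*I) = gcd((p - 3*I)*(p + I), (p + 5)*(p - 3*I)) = p - 3*I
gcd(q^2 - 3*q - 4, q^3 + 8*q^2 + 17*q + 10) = q + 1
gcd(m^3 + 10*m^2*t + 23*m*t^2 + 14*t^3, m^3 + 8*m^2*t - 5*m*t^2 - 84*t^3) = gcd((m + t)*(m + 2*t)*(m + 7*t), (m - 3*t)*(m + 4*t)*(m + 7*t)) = m + 7*t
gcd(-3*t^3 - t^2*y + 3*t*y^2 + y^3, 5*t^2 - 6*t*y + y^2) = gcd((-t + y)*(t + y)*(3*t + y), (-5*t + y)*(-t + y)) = -t + y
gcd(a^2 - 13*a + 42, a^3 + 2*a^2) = 1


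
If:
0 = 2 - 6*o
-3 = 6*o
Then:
No Solution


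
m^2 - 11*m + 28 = (m - 7)*(m - 4)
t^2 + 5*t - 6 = (t - 1)*(t + 6)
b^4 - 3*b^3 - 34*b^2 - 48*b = b*(b - 8)*(b + 2)*(b + 3)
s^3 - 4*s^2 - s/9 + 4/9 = (s - 4)*(s - 1/3)*(s + 1/3)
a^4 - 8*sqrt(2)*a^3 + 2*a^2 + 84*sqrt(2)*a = a*(a - 7*sqrt(2))*(a - 3*sqrt(2))*(a + 2*sqrt(2))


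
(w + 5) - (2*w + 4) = 1 - w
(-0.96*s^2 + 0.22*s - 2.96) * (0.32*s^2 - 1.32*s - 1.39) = -0.3072*s^4 + 1.3376*s^3 + 0.0967999999999998*s^2 + 3.6014*s + 4.1144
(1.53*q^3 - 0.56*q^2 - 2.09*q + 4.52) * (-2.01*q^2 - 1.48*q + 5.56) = -3.0753*q^5 - 1.1388*q^4 + 13.5365*q^3 - 9.1056*q^2 - 18.31*q + 25.1312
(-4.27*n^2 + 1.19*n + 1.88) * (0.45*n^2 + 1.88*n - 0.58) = -1.9215*n^4 - 7.4921*n^3 + 5.5598*n^2 + 2.8442*n - 1.0904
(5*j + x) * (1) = 5*j + x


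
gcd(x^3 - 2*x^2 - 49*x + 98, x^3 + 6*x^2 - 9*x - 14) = x^2 + 5*x - 14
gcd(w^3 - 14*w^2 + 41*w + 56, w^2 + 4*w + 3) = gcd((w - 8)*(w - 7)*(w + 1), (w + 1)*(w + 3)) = w + 1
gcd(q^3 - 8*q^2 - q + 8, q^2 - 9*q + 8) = q^2 - 9*q + 8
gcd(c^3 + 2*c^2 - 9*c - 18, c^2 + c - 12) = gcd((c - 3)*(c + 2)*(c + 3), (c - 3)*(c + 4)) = c - 3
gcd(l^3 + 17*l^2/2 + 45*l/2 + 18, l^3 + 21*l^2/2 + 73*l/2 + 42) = l^2 + 7*l + 12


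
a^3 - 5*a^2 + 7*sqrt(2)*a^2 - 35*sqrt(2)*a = a*(a - 5)*(a + 7*sqrt(2))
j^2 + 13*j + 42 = (j + 6)*(j + 7)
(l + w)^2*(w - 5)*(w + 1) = l^2*w^2 - 4*l^2*w - 5*l^2 + 2*l*w^3 - 8*l*w^2 - 10*l*w + w^4 - 4*w^3 - 5*w^2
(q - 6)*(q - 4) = q^2 - 10*q + 24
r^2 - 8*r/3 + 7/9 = (r - 7/3)*(r - 1/3)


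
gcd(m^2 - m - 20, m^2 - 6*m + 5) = m - 5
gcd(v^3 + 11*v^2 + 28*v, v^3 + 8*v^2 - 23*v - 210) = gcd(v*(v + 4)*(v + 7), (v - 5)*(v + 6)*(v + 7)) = v + 7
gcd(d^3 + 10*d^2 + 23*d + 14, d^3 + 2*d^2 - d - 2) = d^2 + 3*d + 2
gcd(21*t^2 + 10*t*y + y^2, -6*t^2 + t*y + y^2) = 3*t + y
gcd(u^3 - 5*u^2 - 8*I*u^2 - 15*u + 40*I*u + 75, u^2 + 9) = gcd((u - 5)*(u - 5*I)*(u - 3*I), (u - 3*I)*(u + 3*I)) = u - 3*I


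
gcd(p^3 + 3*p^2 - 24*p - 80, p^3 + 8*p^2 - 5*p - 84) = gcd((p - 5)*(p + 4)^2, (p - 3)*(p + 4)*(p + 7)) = p + 4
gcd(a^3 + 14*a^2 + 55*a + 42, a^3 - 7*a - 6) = a + 1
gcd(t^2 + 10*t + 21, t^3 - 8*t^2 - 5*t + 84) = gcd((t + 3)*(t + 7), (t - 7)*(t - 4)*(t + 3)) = t + 3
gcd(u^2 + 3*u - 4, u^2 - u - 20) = u + 4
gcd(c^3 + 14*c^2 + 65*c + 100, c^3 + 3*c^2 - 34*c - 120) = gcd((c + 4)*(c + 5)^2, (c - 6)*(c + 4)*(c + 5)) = c^2 + 9*c + 20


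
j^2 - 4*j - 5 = (j - 5)*(j + 1)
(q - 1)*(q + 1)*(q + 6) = q^3 + 6*q^2 - q - 6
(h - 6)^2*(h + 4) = h^3 - 8*h^2 - 12*h + 144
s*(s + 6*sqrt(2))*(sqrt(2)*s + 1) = sqrt(2)*s^3 + 13*s^2 + 6*sqrt(2)*s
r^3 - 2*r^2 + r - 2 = (r - 2)*(r - I)*(r + I)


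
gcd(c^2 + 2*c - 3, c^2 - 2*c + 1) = c - 1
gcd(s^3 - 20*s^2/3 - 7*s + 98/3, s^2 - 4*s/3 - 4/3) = s - 2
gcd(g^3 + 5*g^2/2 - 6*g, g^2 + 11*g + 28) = g + 4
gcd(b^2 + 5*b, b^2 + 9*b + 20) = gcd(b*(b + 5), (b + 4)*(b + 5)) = b + 5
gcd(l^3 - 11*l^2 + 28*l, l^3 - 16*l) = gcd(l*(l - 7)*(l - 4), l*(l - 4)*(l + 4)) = l^2 - 4*l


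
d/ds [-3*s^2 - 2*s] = -6*s - 2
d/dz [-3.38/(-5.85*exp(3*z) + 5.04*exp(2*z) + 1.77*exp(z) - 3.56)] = (-59.319*exp(2*z) + 34.0704*exp(z) + 5.9826)*exp(z)/(5.85*exp(3*z) - 5.04*exp(2*z) - 1.77*exp(z) + 3.56)^2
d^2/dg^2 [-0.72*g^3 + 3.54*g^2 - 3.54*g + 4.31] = 7.08 - 4.32*g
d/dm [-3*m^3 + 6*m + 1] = 6 - 9*m^2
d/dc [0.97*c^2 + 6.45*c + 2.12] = 1.94*c + 6.45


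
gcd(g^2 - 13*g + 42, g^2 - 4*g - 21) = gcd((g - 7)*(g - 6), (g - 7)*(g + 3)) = g - 7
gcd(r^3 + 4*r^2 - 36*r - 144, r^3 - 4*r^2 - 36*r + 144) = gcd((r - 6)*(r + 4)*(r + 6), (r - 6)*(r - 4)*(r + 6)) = r^2 - 36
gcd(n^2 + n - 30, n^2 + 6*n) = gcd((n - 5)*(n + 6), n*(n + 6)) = n + 6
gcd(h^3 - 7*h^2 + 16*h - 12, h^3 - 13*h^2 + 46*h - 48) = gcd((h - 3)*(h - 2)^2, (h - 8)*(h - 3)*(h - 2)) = h^2 - 5*h + 6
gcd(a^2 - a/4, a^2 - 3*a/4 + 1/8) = a - 1/4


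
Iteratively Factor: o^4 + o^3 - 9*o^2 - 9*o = (o + 3)*(o^3 - 2*o^2 - 3*o) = (o + 1)*(o + 3)*(o^2 - 3*o) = (o - 3)*(o + 1)*(o + 3)*(o)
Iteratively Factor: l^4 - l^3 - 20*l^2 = (l - 5)*(l^3 + 4*l^2) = l*(l - 5)*(l^2 + 4*l) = l*(l - 5)*(l + 4)*(l)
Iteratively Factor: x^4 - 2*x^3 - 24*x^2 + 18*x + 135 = (x - 3)*(x^3 + x^2 - 21*x - 45) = (x - 3)*(x + 3)*(x^2 - 2*x - 15) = (x - 5)*(x - 3)*(x + 3)*(x + 3)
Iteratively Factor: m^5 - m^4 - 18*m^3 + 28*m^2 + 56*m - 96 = (m - 2)*(m^4 + m^3 - 16*m^2 - 4*m + 48) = (m - 2)*(m + 2)*(m^3 - m^2 - 14*m + 24) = (m - 2)*(m + 2)*(m + 4)*(m^2 - 5*m + 6) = (m - 3)*(m - 2)*(m + 2)*(m + 4)*(m - 2)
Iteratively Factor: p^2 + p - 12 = (p + 4)*(p - 3)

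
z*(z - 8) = z^2 - 8*z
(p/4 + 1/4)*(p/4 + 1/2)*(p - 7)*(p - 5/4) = p^4/16 - 21*p^3/64 - 7*p^2/8 + 39*p/64 + 35/32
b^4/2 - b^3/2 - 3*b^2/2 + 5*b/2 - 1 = (b/2 + 1)*(b - 1)^3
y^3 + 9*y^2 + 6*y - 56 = (y - 2)*(y + 4)*(y + 7)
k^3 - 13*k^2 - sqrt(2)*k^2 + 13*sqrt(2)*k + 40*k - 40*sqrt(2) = (k - 8)*(k - 5)*(k - sqrt(2))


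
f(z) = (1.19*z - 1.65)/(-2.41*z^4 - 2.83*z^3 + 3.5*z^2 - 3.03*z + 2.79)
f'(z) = (1.19*z - 1.65)*(9.64*z^3 + 8.49*z^2 - 7.0*z + 3.03)/(-2.41*z^4 - 2.83*z^3 + 3.5*z^2 - 3.03*z + 2.79)^2 + 1.19/(-2.41*z^4 - 2.83*z^3 + 3.5*z^2 - 3.03*z + 2.79) = (8.6037*z^4 - 9.1706*z^3 - 18.1735*z^2 + 11.55*z - 1.6794)/(5.8081*z^8 + 13.6406*z^7 - 8.8611*z^6 - 5.2054*z^5 + 15.952*z^4 - 37.0014*z^3 + 28.7109*z^2 - 16.9074*z + 7.7841)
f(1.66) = -0.01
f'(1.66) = -0.02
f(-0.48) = -0.42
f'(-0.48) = -0.36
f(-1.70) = -0.31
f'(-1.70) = 0.31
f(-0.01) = -0.59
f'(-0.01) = -0.23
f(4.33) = -0.00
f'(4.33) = 0.00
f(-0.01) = -0.59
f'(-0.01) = -0.23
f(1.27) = 0.02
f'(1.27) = -0.23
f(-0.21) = -0.53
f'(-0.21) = -0.37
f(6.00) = -0.00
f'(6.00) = 0.00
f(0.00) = -0.59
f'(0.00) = -0.22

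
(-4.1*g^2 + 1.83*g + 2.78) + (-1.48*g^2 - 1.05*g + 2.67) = -5.58*g^2 + 0.78*g + 5.45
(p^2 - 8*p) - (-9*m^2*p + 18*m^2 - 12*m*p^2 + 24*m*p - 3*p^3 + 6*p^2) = 9*m^2*p - 18*m^2 + 12*m*p^2 - 24*m*p + 3*p^3 - 5*p^2 - 8*p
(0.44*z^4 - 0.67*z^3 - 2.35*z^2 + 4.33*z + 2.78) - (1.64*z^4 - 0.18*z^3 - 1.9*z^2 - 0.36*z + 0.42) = -1.2*z^4 - 0.49*z^3 - 0.45*z^2 + 4.69*z + 2.36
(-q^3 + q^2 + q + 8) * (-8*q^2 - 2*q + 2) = 8*q^5 - 6*q^4 - 12*q^3 - 64*q^2 - 14*q + 16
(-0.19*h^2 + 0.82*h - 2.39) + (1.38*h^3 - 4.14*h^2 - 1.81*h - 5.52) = 1.38*h^3 - 4.33*h^2 - 0.99*h - 7.91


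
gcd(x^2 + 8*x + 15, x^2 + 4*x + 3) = x + 3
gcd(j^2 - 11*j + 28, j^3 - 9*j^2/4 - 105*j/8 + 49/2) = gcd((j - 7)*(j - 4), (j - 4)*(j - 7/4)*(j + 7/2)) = j - 4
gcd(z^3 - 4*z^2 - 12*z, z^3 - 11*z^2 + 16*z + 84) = z^2 - 4*z - 12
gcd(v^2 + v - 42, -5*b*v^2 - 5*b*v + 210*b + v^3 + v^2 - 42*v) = v^2 + v - 42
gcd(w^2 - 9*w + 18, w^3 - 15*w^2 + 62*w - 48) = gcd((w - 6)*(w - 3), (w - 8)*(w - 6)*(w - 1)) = w - 6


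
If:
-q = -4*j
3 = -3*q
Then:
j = -1/4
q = -1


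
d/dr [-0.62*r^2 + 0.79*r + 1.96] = 0.79 - 1.24*r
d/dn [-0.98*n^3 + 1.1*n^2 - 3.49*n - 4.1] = -2.94*n^2 + 2.2*n - 3.49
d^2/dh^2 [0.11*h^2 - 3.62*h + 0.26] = 0.220000000000000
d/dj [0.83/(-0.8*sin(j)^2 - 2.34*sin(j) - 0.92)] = (1.328*sin(j) + 1.9422)*cos(j)/(0.8*sin(j)^2 + 2.34*sin(j) + 0.92)^2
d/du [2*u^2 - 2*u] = 4*u - 2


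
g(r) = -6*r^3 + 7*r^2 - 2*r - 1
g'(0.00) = -2.00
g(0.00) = -1.00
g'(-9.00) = -1586.00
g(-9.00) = 4958.00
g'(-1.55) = -66.94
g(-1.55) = 41.26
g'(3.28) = -149.73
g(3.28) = -143.98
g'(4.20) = -260.72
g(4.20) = -330.45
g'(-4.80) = -483.92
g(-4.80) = 833.43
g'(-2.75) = -176.62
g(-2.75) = 182.22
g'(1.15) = -9.70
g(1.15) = -3.17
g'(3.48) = -171.27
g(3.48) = -176.05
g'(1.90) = -40.38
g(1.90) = -20.68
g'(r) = -18*r^2 + 14*r - 2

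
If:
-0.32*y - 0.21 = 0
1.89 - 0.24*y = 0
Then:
No Solution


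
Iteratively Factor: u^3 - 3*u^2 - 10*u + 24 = (u - 2)*(u^2 - u - 12) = (u - 4)*(u - 2)*(u + 3)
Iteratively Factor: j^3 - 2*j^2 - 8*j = (j)*(j^2 - 2*j - 8) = j*(j + 2)*(j - 4)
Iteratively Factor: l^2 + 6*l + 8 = (l + 4)*(l + 2)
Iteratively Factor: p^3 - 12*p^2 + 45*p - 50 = (p - 5)*(p^2 - 7*p + 10) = (p - 5)^2*(p - 2)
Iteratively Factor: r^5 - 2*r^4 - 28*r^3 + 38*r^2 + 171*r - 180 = (r - 3)*(r^4 + r^3 - 25*r^2 - 37*r + 60) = (r - 3)*(r + 3)*(r^3 - 2*r^2 - 19*r + 20) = (r - 3)*(r - 1)*(r + 3)*(r^2 - r - 20) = (r - 3)*(r - 1)*(r + 3)*(r + 4)*(r - 5)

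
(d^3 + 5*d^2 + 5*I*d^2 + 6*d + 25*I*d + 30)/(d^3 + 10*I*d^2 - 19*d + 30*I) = (d + 5)/(d + 5*I)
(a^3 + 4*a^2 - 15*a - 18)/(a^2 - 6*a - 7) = (a^2 + 3*a - 18)/(a - 7)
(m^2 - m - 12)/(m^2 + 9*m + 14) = (m^2 - m - 12)/(m^2 + 9*m + 14)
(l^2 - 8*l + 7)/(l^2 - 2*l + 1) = (l - 7)/(l - 1)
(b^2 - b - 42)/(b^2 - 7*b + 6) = (b^2 - b - 42)/(b^2 - 7*b + 6)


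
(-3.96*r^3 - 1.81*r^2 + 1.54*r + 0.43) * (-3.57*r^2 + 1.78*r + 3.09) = 14.1372*r^5 - 0.5871*r^4 - 20.956*r^3 - 4.3868*r^2 + 5.524*r + 1.3287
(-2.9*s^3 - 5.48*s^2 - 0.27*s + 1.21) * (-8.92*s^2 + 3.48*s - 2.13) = 25.868*s^5 + 38.7896*s^4 - 10.485*s^3 - 0.0603999999999996*s^2 + 4.7859*s - 2.5773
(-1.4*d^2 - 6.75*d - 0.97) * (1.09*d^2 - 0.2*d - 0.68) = -1.526*d^4 - 7.0775*d^3 + 1.2447*d^2 + 4.784*d + 0.6596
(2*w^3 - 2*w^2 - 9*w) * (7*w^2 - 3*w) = 14*w^5 - 20*w^4 - 57*w^3 + 27*w^2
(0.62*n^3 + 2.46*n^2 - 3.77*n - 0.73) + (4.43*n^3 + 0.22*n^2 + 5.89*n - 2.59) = 5.05*n^3 + 2.68*n^2 + 2.12*n - 3.32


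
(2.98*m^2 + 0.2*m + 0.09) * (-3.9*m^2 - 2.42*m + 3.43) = -11.622*m^4 - 7.9916*m^3 + 9.3864*m^2 + 0.4682*m + 0.3087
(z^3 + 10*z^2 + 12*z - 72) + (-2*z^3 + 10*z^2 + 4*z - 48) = -z^3 + 20*z^2 + 16*z - 120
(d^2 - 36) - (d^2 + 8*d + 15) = -8*d - 51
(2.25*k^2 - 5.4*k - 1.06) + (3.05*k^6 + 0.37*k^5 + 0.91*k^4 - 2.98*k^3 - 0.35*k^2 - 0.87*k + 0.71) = 3.05*k^6 + 0.37*k^5 + 0.91*k^4 - 2.98*k^3 + 1.9*k^2 - 6.27*k - 0.35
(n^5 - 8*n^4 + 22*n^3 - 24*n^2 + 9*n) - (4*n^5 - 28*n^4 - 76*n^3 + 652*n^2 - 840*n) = -3*n^5 + 20*n^4 + 98*n^3 - 676*n^2 + 849*n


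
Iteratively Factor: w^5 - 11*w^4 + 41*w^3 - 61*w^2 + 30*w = (w)*(w^4 - 11*w^3 + 41*w^2 - 61*w + 30) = w*(w - 2)*(w^3 - 9*w^2 + 23*w - 15) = w*(w - 5)*(w - 2)*(w^2 - 4*w + 3) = w*(w - 5)*(w - 3)*(w - 2)*(w - 1)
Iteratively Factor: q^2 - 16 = (q - 4)*(q + 4)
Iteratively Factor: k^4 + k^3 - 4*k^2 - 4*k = (k + 2)*(k^3 - k^2 - 2*k) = (k - 2)*(k + 2)*(k^2 + k) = k*(k - 2)*(k + 2)*(k + 1)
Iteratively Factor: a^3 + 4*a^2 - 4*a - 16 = (a + 2)*(a^2 + 2*a - 8) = (a + 2)*(a + 4)*(a - 2)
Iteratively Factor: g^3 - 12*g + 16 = (g - 2)*(g^2 + 2*g - 8) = (g - 2)^2*(g + 4)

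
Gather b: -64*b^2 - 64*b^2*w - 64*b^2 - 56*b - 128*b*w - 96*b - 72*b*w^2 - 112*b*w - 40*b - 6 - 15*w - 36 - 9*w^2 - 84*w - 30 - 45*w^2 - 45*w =b^2*(-64*w - 128) + b*(-72*w^2 - 240*w - 192) - 54*w^2 - 144*w - 72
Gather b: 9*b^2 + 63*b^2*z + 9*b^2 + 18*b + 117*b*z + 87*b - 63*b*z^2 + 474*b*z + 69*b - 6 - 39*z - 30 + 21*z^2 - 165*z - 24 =b^2*(63*z + 18) + b*(-63*z^2 + 591*z + 174) + 21*z^2 - 204*z - 60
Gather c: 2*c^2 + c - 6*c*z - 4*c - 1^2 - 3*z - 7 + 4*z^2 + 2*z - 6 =2*c^2 + c*(-6*z - 3) + 4*z^2 - z - 14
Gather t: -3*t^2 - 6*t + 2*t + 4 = -3*t^2 - 4*t + 4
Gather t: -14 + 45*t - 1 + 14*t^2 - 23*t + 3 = 14*t^2 + 22*t - 12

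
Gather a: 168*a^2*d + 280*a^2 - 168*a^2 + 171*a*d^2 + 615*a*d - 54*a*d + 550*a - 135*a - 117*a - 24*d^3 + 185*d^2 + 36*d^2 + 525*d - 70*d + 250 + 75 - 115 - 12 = a^2*(168*d + 112) + a*(171*d^2 + 561*d + 298) - 24*d^3 + 221*d^2 + 455*d + 198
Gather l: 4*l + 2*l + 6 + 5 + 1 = 6*l + 12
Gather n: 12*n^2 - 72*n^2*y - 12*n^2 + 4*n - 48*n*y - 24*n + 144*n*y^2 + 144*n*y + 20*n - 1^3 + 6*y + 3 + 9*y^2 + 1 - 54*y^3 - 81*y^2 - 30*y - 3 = -72*n^2*y + n*(144*y^2 + 96*y) - 54*y^3 - 72*y^2 - 24*y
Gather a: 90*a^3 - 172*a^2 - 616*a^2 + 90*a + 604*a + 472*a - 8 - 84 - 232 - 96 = 90*a^3 - 788*a^2 + 1166*a - 420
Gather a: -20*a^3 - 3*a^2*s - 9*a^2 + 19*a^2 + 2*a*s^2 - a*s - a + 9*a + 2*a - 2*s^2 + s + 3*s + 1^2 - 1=-20*a^3 + a^2*(10 - 3*s) + a*(2*s^2 - s + 10) - 2*s^2 + 4*s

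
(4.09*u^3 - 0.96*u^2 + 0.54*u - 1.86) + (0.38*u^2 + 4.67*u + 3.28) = 4.09*u^3 - 0.58*u^2 + 5.21*u + 1.42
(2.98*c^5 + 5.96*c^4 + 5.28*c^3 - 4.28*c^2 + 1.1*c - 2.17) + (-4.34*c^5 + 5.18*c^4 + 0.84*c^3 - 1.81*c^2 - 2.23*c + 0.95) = -1.36*c^5 + 11.14*c^4 + 6.12*c^3 - 6.09*c^2 - 1.13*c - 1.22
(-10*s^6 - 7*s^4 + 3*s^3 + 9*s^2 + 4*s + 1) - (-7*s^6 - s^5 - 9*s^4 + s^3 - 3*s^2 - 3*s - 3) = -3*s^6 + s^5 + 2*s^4 + 2*s^3 + 12*s^2 + 7*s + 4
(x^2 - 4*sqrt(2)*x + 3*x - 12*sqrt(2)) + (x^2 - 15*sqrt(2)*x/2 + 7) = 2*x^2 - 23*sqrt(2)*x/2 + 3*x - 12*sqrt(2) + 7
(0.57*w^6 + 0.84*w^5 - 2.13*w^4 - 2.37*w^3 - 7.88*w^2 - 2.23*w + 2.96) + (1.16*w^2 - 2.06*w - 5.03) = 0.57*w^6 + 0.84*w^5 - 2.13*w^4 - 2.37*w^3 - 6.72*w^2 - 4.29*w - 2.07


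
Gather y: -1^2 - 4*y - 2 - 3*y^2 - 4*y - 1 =-3*y^2 - 8*y - 4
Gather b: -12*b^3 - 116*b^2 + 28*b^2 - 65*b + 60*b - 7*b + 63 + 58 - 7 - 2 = -12*b^3 - 88*b^2 - 12*b + 112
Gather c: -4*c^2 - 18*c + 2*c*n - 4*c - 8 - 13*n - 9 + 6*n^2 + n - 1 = -4*c^2 + c*(2*n - 22) + 6*n^2 - 12*n - 18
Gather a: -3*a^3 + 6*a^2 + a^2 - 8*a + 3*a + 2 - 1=-3*a^3 + 7*a^2 - 5*a + 1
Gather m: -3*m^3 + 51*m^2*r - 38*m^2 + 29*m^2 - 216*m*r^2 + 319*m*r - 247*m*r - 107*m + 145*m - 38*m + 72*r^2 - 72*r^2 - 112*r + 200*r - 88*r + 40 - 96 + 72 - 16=-3*m^3 + m^2*(51*r - 9) + m*(-216*r^2 + 72*r)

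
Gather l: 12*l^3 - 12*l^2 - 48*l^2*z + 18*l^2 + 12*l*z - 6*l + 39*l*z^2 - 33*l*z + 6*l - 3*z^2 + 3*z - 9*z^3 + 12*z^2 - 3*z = 12*l^3 + l^2*(6 - 48*z) + l*(39*z^2 - 21*z) - 9*z^3 + 9*z^2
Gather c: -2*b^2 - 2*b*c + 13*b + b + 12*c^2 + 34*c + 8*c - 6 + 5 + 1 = -2*b^2 + 14*b + 12*c^2 + c*(42 - 2*b)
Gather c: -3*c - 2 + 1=-3*c - 1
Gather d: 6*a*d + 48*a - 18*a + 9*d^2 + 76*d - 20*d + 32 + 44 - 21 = 30*a + 9*d^2 + d*(6*a + 56) + 55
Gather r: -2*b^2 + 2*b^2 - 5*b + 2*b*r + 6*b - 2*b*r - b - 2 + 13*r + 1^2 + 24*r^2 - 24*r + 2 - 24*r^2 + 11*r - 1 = 0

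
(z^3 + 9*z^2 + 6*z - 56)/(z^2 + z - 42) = (z^2 + 2*z - 8)/(z - 6)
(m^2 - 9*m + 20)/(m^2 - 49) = (m^2 - 9*m + 20)/(m^2 - 49)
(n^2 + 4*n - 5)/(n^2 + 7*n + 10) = (n - 1)/(n + 2)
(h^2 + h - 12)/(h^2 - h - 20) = (h - 3)/(h - 5)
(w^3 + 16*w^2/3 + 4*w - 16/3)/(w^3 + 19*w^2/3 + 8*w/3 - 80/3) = (3*w^2 + 4*w - 4)/(3*w^2 + 7*w - 20)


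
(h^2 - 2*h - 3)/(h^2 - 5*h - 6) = (h - 3)/(h - 6)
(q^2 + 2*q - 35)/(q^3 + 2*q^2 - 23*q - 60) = (q + 7)/(q^2 + 7*q + 12)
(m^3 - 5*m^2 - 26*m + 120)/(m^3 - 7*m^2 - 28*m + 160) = (m - 6)/(m - 8)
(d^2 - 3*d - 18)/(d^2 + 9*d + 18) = (d - 6)/(d + 6)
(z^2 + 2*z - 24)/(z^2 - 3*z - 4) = (z + 6)/(z + 1)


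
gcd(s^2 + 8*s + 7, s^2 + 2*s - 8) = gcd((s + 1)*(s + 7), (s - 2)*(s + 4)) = 1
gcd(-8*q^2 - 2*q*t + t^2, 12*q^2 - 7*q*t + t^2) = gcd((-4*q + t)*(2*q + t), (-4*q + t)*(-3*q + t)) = 4*q - t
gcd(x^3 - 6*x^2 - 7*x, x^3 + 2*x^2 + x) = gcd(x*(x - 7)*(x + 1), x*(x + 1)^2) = x^2 + x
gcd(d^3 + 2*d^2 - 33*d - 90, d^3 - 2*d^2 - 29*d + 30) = d^2 - d - 30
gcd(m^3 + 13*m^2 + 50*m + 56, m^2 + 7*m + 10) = m + 2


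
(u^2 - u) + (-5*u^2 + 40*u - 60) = -4*u^2 + 39*u - 60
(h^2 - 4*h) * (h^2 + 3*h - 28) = h^4 - h^3 - 40*h^2 + 112*h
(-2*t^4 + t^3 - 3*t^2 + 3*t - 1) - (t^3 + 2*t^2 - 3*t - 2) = -2*t^4 - 5*t^2 + 6*t + 1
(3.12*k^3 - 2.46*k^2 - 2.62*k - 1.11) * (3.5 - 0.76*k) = -2.3712*k^4 + 12.7896*k^3 - 6.6188*k^2 - 8.3264*k - 3.885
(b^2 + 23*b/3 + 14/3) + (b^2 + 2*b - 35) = 2*b^2 + 29*b/3 - 91/3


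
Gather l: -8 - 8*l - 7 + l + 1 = -7*l - 14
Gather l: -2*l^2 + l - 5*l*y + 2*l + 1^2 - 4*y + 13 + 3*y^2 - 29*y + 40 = -2*l^2 + l*(3 - 5*y) + 3*y^2 - 33*y + 54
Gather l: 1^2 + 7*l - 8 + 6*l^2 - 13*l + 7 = 6*l^2 - 6*l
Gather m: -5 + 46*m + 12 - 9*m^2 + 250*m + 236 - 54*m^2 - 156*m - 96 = -63*m^2 + 140*m + 147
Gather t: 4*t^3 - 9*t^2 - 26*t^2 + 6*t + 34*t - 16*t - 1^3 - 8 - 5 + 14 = 4*t^3 - 35*t^2 + 24*t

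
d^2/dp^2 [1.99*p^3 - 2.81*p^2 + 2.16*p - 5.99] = 11.94*p - 5.62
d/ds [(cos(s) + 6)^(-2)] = 2*sin(s)/(cos(s) + 6)^3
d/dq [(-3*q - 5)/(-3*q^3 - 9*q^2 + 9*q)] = (q*(q^2 + 3*q - 3) - (3*q + 5)*(q^2 + 2*q - 1))/(q^2*(q^2 + 3*q - 3)^2)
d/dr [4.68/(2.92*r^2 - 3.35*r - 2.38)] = (15.678 - 27.3312*r)/(-2.92*r^2 + 3.35*r + 2.38)^2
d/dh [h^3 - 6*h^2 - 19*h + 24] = 3*h^2 - 12*h - 19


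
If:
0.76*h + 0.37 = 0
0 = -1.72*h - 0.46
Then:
No Solution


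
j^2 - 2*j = j*(j - 2)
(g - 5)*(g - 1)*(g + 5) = g^3 - g^2 - 25*g + 25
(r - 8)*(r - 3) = r^2 - 11*r + 24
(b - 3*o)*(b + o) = b^2 - 2*b*o - 3*o^2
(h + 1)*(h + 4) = h^2 + 5*h + 4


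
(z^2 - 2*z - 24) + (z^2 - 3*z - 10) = 2*z^2 - 5*z - 34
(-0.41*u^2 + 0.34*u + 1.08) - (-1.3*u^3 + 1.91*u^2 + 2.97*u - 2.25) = 1.3*u^3 - 2.32*u^2 - 2.63*u + 3.33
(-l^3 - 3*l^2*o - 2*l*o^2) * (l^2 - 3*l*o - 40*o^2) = -l^5 + 47*l^3*o^2 + 126*l^2*o^3 + 80*l*o^4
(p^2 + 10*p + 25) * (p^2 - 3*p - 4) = p^4 + 7*p^3 - 9*p^2 - 115*p - 100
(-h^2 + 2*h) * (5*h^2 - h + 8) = -5*h^4 + 11*h^3 - 10*h^2 + 16*h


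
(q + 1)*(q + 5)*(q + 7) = q^3 + 13*q^2 + 47*q + 35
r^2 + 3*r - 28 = (r - 4)*(r + 7)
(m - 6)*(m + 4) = m^2 - 2*m - 24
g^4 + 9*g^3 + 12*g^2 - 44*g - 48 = (g - 2)*(g + 1)*(g + 4)*(g + 6)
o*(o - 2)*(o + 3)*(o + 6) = o^4 + 7*o^3 - 36*o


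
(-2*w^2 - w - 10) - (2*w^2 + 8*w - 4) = -4*w^2 - 9*w - 6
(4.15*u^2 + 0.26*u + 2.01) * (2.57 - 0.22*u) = -0.913*u^3 + 10.6083*u^2 + 0.226*u + 5.1657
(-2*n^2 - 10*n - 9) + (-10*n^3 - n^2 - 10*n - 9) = -10*n^3 - 3*n^2 - 20*n - 18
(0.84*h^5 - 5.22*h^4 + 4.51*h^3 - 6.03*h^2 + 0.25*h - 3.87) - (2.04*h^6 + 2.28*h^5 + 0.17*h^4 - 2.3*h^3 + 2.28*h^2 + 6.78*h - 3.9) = -2.04*h^6 - 1.44*h^5 - 5.39*h^4 + 6.81*h^3 - 8.31*h^2 - 6.53*h + 0.0299999999999998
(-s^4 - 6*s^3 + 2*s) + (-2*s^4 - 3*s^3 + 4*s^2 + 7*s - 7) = -3*s^4 - 9*s^3 + 4*s^2 + 9*s - 7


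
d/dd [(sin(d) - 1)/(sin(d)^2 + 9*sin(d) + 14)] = (2*sin(d) + cos(d)^2 + 22)*cos(d)/(sin(d)^2 + 9*sin(d) + 14)^2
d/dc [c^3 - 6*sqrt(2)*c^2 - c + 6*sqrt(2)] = 3*c^2 - 12*sqrt(2)*c - 1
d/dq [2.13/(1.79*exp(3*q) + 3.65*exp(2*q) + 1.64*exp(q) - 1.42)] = (-11.4381*exp(2*q) - 15.549*exp(q) - 3.4932)*exp(q)/(1.79*exp(3*q) + 3.65*exp(2*q) + 1.64*exp(q) - 1.42)^2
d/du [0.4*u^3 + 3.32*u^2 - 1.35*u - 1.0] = 1.2*u^2 + 6.64*u - 1.35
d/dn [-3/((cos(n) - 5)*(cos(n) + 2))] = 3*(3 - 2*cos(n))*sin(n)/((cos(n) - 5)^2*(cos(n) + 2)^2)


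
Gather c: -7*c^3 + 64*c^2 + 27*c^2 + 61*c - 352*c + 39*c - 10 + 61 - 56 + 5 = -7*c^3 + 91*c^2 - 252*c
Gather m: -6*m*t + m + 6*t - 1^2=m*(1 - 6*t) + 6*t - 1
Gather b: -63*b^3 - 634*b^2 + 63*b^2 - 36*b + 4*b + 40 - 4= -63*b^3 - 571*b^2 - 32*b + 36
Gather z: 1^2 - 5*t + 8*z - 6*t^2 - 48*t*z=-6*t^2 - 5*t + z*(8 - 48*t) + 1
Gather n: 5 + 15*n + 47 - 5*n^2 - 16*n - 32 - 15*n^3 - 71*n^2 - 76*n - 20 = -15*n^3 - 76*n^2 - 77*n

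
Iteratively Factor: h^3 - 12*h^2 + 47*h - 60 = (h - 3)*(h^2 - 9*h + 20) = (h - 4)*(h - 3)*(h - 5)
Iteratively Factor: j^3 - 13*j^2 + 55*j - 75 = (j - 5)*(j^2 - 8*j + 15) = (j - 5)*(j - 3)*(j - 5)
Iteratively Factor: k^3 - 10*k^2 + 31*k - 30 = (k - 5)*(k^2 - 5*k + 6) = (k - 5)*(k - 2)*(k - 3)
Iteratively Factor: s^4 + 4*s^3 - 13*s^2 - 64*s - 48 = (s - 4)*(s^3 + 8*s^2 + 19*s + 12) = (s - 4)*(s + 1)*(s^2 + 7*s + 12) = (s - 4)*(s + 1)*(s + 4)*(s + 3)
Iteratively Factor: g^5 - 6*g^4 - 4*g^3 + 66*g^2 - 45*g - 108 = (g - 4)*(g^4 - 2*g^3 - 12*g^2 + 18*g + 27) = (g - 4)*(g + 3)*(g^3 - 5*g^2 + 3*g + 9) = (g - 4)*(g - 3)*(g + 3)*(g^2 - 2*g - 3) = (g - 4)*(g - 3)*(g + 1)*(g + 3)*(g - 3)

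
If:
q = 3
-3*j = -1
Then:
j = 1/3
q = 3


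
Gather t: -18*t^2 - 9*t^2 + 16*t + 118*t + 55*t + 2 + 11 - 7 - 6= -27*t^2 + 189*t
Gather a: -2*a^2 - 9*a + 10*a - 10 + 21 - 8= -2*a^2 + a + 3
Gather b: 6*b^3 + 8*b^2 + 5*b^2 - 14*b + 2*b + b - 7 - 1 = 6*b^3 + 13*b^2 - 11*b - 8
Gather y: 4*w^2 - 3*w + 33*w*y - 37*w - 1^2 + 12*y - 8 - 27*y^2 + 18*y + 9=4*w^2 - 40*w - 27*y^2 + y*(33*w + 30)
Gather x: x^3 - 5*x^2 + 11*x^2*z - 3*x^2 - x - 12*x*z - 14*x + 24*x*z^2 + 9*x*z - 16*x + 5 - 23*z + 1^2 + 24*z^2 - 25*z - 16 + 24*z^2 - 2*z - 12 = x^3 + x^2*(11*z - 8) + x*(24*z^2 - 3*z - 31) + 48*z^2 - 50*z - 22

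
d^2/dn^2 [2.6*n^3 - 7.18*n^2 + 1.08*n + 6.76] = 15.6*n - 14.36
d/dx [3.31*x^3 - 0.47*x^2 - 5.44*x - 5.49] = 9.93*x^2 - 0.94*x - 5.44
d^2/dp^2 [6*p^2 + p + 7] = 12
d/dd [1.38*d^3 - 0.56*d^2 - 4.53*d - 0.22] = 4.14*d^2 - 1.12*d - 4.53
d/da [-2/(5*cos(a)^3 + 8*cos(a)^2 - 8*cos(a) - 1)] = 2*(-15*cos(a)^2 - 16*cos(a) + 8)*sin(a)/(5*cos(a)^3 + 8*cos(a)^2 - 8*cos(a) - 1)^2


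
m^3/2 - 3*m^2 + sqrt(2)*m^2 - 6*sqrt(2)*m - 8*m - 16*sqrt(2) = (m/2 + 1)*(m - 8)*(m + 2*sqrt(2))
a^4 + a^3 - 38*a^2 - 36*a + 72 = (a - 6)*(a - 1)*(a + 2)*(a + 6)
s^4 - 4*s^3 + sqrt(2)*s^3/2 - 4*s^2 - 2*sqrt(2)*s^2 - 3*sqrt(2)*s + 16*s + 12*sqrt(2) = (s - 4)*(s - 3*sqrt(2)/2)*(s + sqrt(2))^2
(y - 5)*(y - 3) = y^2 - 8*y + 15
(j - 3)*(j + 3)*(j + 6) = j^3 + 6*j^2 - 9*j - 54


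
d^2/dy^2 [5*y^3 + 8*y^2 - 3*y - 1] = 30*y + 16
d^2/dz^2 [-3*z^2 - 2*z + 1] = -6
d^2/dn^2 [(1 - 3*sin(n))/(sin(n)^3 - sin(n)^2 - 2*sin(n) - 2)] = (-12*sin(n)^7 + 18*sin(n)^6 - 20*sin(n)^5 - 102*sin(n)^4 + 94*sin(n)^3 + 86*sin(n)^2 - 76*sin(n) - 28)/(-sin(n)^3 + sin(n)^2 + 2*sin(n) + 2)^3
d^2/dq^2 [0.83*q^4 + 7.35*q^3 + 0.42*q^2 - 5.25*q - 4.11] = 9.96*q^2 + 44.1*q + 0.84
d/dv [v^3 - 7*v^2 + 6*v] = 3*v^2 - 14*v + 6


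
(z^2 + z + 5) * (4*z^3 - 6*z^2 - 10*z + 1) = 4*z^5 - 2*z^4 + 4*z^3 - 39*z^2 - 49*z + 5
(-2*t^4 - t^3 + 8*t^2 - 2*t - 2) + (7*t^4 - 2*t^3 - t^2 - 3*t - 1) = 5*t^4 - 3*t^3 + 7*t^2 - 5*t - 3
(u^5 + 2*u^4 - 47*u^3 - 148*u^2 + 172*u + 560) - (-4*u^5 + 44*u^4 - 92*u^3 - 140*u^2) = 5*u^5 - 42*u^4 + 45*u^3 - 8*u^2 + 172*u + 560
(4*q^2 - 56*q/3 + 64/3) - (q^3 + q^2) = -q^3 + 3*q^2 - 56*q/3 + 64/3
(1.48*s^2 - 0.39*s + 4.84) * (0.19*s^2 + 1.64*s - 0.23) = 0.2812*s^4 + 2.3531*s^3 - 0.0604*s^2 + 8.0273*s - 1.1132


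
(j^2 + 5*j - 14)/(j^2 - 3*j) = (j^2 + 5*j - 14)/(j*(j - 3))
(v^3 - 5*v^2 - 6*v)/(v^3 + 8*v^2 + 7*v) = (v - 6)/(v + 7)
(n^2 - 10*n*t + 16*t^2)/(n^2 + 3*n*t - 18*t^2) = (n^2 - 10*n*t + 16*t^2)/(n^2 + 3*n*t - 18*t^2)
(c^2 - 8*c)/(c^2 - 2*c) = (c - 8)/(c - 2)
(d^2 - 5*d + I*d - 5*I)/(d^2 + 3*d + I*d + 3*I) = (d - 5)/(d + 3)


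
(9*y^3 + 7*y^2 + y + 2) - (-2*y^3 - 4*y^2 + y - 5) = 11*y^3 + 11*y^2 + 7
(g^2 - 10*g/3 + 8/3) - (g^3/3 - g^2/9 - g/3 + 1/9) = -g^3/3 + 10*g^2/9 - 3*g + 23/9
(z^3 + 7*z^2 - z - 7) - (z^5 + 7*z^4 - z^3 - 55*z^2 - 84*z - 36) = -z^5 - 7*z^4 + 2*z^3 + 62*z^2 + 83*z + 29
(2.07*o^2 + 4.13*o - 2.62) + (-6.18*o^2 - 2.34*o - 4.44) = -4.11*o^2 + 1.79*o - 7.06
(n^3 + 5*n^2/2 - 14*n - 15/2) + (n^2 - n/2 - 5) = n^3 + 7*n^2/2 - 29*n/2 - 25/2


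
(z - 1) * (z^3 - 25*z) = z^4 - z^3 - 25*z^2 + 25*z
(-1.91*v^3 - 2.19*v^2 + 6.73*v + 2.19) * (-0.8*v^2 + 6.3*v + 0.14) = 1.528*v^5 - 10.281*v^4 - 19.4484*v^3 + 40.3404*v^2 + 14.7392*v + 0.3066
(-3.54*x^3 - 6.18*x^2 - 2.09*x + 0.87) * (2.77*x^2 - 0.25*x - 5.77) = -9.8058*x^5 - 16.2336*x^4 + 16.1815*x^3 + 38.591*x^2 + 11.8418*x - 5.0199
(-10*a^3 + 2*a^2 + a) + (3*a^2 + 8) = -10*a^3 + 5*a^2 + a + 8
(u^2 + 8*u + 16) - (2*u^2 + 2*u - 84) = -u^2 + 6*u + 100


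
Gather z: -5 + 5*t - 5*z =5*t - 5*z - 5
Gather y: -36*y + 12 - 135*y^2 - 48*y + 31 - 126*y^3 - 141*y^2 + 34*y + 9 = -126*y^3 - 276*y^2 - 50*y + 52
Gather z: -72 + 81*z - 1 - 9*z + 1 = 72*z - 72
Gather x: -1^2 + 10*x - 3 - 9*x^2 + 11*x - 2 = -9*x^2 + 21*x - 6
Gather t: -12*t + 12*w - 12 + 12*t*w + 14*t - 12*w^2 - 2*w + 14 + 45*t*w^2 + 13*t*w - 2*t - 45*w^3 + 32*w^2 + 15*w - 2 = t*(45*w^2 + 25*w) - 45*w^3 + 20*w^2 + 25*w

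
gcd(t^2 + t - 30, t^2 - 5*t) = t - 5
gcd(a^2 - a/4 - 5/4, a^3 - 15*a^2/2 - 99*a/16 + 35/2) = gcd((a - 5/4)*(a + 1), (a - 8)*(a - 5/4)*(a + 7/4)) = a - 5/4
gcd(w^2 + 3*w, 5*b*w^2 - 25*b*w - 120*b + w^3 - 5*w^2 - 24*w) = w + 3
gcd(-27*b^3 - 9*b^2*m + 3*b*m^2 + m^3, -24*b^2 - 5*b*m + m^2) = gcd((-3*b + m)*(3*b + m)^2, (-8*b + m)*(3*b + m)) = 3*b + m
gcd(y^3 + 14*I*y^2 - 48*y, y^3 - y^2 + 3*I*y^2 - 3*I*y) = y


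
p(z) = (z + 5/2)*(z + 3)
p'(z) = 2*z + 11/2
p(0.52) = 10.63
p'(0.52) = 6.54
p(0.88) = 13.11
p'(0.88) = 7.26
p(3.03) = 33.35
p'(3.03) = 11.56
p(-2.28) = 0.16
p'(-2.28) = 0.94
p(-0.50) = 5.00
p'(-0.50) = 4.50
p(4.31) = 49.78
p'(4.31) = 14.12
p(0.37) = 9.67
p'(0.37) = 6.24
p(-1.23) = 2.25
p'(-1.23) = 3.04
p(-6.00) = 10.50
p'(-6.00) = -6.50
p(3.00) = 33.00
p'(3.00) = 11.50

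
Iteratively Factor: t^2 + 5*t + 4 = (t + 4)*(t + 1)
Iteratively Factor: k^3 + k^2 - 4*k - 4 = (k + 1)*(k^2 - 4) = (k - 2)*(k + 1)*(k + 2)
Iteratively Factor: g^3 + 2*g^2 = (g)*(g^2 + 2*g) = g^2*(g + 2)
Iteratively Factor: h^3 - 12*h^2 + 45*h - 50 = (h - 5)*(h^2 - 7*h + 10) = (h - 5)*(h - 2)*(h - 5)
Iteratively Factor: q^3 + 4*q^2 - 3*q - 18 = (q + 3)*(q^2 + q - 6) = (q + 3)^2*(q - 2)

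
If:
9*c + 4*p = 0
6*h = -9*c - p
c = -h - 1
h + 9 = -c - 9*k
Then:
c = 8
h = -9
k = -8/9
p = -18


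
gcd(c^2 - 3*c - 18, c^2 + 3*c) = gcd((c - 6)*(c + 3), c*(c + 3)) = c + 3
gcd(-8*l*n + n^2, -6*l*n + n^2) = n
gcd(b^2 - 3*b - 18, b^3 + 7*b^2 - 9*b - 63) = b + 3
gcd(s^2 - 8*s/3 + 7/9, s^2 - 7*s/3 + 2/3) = s - 1/3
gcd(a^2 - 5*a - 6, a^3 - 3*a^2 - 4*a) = a + 1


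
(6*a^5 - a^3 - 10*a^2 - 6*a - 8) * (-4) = -24*a^5 + 4*a^3 + 40*a^2 + 24*a + 32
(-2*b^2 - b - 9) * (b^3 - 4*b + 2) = -2*b^5 - b^4 - b^3 + 34*b - 18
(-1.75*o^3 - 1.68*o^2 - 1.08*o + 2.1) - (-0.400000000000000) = -1.75*o^3 - 1.68*o^2 - 1.08*o + 2.5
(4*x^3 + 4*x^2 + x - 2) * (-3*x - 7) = -12*x^4 - 40*x^3 - 31*x^2 - x + 14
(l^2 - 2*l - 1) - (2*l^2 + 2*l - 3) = -l^2 - 4*l + 2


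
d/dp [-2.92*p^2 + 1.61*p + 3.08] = 1.61 - 5.84*p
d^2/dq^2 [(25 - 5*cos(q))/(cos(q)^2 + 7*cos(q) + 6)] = 5*(9*(1 - cos(2*q))^2*cos(q) - 27*(1 - cos(2*q))^2 + 1537*cos(q) - 382*cos(2*q) - 135*cos(3*q) - 2*cos(5*q) + 1782)/(4*(cos(q) + 1)^3*(cos(q) + 6)^3)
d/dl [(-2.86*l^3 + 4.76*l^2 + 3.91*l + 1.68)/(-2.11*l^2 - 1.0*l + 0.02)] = (6.0346*l^4 + 5.72*l^3 + 3.3185*l^2 + 7.28*l + 1.7582)/(4.4521*l^4 + 4.22*l^3 + 0.9156*l^2 - 0.04*l + 0.0004)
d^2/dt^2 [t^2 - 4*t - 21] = 2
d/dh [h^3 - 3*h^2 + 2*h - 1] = 3*h^2 - 6*h + 2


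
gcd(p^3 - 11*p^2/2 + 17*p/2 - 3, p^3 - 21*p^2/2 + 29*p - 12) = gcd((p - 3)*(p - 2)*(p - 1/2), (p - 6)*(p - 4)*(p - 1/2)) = p - 1/2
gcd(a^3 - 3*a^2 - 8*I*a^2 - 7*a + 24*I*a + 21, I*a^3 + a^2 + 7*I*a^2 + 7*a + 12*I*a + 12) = a - I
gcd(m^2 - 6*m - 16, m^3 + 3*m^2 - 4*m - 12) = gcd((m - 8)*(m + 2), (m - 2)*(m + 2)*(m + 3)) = m + 2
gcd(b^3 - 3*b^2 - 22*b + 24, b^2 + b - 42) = b - 6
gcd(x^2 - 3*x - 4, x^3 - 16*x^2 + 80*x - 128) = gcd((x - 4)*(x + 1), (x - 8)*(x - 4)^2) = x - 4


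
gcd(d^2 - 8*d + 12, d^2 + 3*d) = 1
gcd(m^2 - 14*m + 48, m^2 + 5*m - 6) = 1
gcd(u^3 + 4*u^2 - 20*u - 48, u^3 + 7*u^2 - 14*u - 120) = u^2 + 2*u - 24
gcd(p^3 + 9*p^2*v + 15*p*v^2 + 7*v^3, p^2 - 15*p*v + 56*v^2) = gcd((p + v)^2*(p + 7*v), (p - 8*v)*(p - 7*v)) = 1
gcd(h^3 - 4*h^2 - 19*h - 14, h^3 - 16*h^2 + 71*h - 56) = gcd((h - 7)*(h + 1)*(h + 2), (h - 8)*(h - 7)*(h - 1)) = h - 7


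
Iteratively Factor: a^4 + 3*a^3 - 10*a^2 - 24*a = (a + 2)*(a^3 + a^2 - 12*a) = (a - 3)*(a + 2)*(a^2 + 4*a) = a*(a - 3)*(a + 2)*(a + 4)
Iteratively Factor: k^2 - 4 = (k + 2)*(k - 2)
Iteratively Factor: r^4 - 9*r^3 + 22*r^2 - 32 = (r + 1)*(r^3 - 10*r^2 + 32*r - 32) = (r - 4)*(r + 1)*(r^2 - 6*r + 8) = (r - 4)^2*(r + 1)*(r - 2)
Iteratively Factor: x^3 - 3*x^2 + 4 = (x - 2)*(x^2 - x - 2) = (x - 2)^2*(x + 1)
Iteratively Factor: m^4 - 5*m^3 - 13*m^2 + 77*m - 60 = (m - 1)*(m^3 - 4*m^2 - 17*m + 60) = (m - 3)*(m - 1)*(m^2 - m - 20) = (m - 3)*(m - 1)*(m + 4)*(m - 5)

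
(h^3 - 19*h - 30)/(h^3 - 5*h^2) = 1 + 5/h + 6/h^2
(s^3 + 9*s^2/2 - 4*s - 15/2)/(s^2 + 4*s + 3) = (2*s^2 + 7*s - 15)/(2*(s + 3))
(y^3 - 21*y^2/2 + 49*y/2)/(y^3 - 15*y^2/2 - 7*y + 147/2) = y/(y + 3)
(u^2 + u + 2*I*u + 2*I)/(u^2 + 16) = (u^2 + u + 2*I*u + 2*I)/(u^2 + 16)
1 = 1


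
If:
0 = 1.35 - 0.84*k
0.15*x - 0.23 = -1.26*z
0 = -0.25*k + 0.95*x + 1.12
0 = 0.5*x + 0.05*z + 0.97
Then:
No Solution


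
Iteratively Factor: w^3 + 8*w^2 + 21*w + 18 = (w + 2)*(w^2 + 6*w + 9) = (w + 2)*(w + 3)*(w + 3)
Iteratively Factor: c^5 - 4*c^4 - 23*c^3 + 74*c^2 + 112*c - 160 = (c - 5)*(c^4 + c^3 - 18*c^2 - 16*c + 32) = (c - 5)*(c - 4)*(c^3 + 5*c^2 + 2*c - 8) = (c - 5)*(c - 4)*(c + 2)*(c^2 + 3*c - 4) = (c - 5)*(c - 4)*(c + 2)*(c + 4)*(c - 1)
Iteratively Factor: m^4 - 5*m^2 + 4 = (m + 1)*(m^3 - m^2 - 4*m + 4) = (m + 1)*(m + 2)*(m^2 - 3*m + 2) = (m - 2)*(m + 1)*(m + 2)*(m - 1)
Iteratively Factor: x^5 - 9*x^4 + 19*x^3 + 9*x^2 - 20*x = (x - 5)*(x^4 - 4*x^3 - x^2 + 4*x) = x*(x - 5)*(x^3 - 4*x^2 - x + 4) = x*(x - 5)*(x + 1)*(x^2 - 5*x + 4) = x*(x - 5)*(x - 4)*(x + 1)*(x - 1)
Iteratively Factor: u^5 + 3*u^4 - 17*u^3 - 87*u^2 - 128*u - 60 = (u + 3)*(u^4 - 17*u^2 - 36*u - 20) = (u + 2)*(u + 3)*(u^3 - 2*u^2 - 13*u - 10) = (u - 5)*(u + 2)*(u + 3)*(u^2 + 3*u + 2) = (u - 5)*(u + 1)*(u + 2)*(u + 3)*(u + 2)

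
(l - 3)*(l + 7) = l^2 + 4*l - 21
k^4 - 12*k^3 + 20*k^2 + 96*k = k*(k - 8)*(k - 6)*(k + 2)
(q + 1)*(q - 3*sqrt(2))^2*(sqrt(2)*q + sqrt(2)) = sqrt(2)*q^4 - 12*q^3 + 2*sqrt(2)*q^3 - 24*q^2 + 19*sqrt(2)*q^2 - 12*q + 36*sqrt(2)*q + 18*sqrt(2)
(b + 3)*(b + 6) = b^2 + 9*b + 18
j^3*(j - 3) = j^4 - 3*j^3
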